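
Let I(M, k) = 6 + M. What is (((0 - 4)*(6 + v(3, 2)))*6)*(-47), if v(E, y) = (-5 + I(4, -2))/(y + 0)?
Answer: 9588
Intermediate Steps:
v(E, y) = 5/y (v(E, y) = (-5 + (6 + 4))/(y + 0) = (-5 + 10)/y = 5/y)
(((0 - 4)*(6 + v(3, 2)))*6)*(-47) = (((0 - 4)*(6 + 5/2))*6)*(-47) = (-4*(6 + 5*(½))*6)*(-47) = (-4*(6 + 5/2)*6)*(-47) = (-4*17/2*6)*(-47) = -34*6*(-47) = -204*(-47) = 9588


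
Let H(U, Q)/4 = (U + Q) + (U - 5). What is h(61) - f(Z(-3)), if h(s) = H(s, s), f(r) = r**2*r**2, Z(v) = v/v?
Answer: 711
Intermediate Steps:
Z(v) = 1
f(r) = r**4
H(U, Q) = -20 + 4*Q + 8*U (H(U, Q) = 4*((U + Q) + (U - 5)) = 4*((Q + U) + (-5 + U)) = 4*(-5 + Q + 2*U) = -20 + 4*Q + 8*U)
h(s) = -20 + 12*s (h(s) = -20 + 4*s + 8*s = -20 + 12*s)
h(61) - f(Z(-3)) = (-20 + 12*61) - 1*1**4 = (-20 + 732) - 1*1 = 712 - 1 = 711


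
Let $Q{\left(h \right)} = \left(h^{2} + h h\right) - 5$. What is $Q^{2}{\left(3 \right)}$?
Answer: $169$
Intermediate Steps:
$Q{\left(h \right)} = -5 + 2 h^{2}$ ($Q{\left(h \right)} = \left(h^{2} + h^{2}\right) - 5 = 2 h^{2} - 5 = -5 + 2 h^{2}$)
$Q^{2}{\left(3 \right)} = \left(-5 + 2 \cdot 3^{2}\right)^{2} = \left(-5 + 2 \cdot 9\right)^{2} = \left(-5 + 18\right)^{2} = 13^{2} = 169$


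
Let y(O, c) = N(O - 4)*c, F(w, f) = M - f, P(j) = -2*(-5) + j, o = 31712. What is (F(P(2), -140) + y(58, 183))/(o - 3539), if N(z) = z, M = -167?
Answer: 3285/9391 ≈ 0.34980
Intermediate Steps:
P(j) = 10 + j
F(w, f) = -167 - f
y(O, c) = c*(-4 + O) (y(O, c) = (O - 4)*c = (-4 + O)*c = c*(-4 + O))
(F(P(2), -140) + y(58, 183))/(o - 3539) = ((-167 - 1*(-140)) + 183*(-4 + 58))/(31712 - 3539) = ((-167 + 140) + 183*54)/28173 = (-27 + 9882)*(1/28173) = 9855*(1/28173) = 3285/9391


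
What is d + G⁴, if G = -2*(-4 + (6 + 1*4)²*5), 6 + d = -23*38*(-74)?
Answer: 968382020766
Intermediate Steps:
d = 64670 (d = -6 - 23*38*(-74) = -6 - 874*(-74) = -6 + 64676 = 64670)
G = -992 (G = -2*(-4 + (6 + 4)²*5) = -2*(-4 + 10²*5) = -2*(-4 + 100*5) = -2*(-4 + 500) = -2*496 = -992)
d + G⁴ = 64670 + (-992)⁴ = 64670 + 968381956096 = 968382020766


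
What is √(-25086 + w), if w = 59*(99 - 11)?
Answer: 7*I*√406 ≈ 141.05*I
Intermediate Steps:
w = 5192 (w = 59*88 = 5192)
√(-25086 + w) = √(-25086 + 5192) = √(-19894) = 7*I*√406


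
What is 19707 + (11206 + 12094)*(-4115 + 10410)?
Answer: 146693207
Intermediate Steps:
19707 + (11206 + 12094)*(-4115 + 10410) = 19707 + 23300*6295 = 19707 + 146673500 = 146693207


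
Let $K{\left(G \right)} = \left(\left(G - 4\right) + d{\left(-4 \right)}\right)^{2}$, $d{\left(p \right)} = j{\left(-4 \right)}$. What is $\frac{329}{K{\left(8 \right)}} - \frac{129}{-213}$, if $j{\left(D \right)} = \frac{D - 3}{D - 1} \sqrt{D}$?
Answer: $\frac{33601297}{6305084} - \frac{287875 i}{22201} \approx 5.3292 - 12.967 i$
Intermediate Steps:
$j{\left(D \right)} = \frac{\sqrt{D} \left(-3 + D\right)}{-1 + D}$ ($j{\left(D \right)} = \frac{-3 + D}{-1 + D} \sqrt{D} = \frac{\sqrt{D} \left(-3 + D\right)}{-1 + D}$)
$d{\left(p \right)} = \frac{14 i}{5}$ ($d{\left(p \right)} = \frac{\sqrt{-4} \left(-3 - 4\right)}{-1 - 4} = 2 i \frac{1}{-5} \left(-7\right) = 2 i \left(- \frac{1}{5}\right) \left(-7\right) = \frac{14 i}{5}$)
$K{\left(G \right)} = \left(-4 + G + \frac{14 i}{5}\right)^{2}$ ($K{\left(G \right)} = \left(\left(G - 4\right) + \frac{14 i}{5}\right)^{2} = \left(\left(-4 + G\right) + \frac{14 i}{5}\right)^{2} = \left(-4 + G + \frac{14 i}{5}\right)^{2}$)
$\frac{329}{K{\left(8 \right)}} - \frac{129}{-213} = \frac{329}{\frac{1}{25} \left(-20 + 5 \cdot 8 + 14 i\right)^{2}} - \frac{129}{-213} = \frac{329}{\frac{1}{25} \left(-20 + 40 + 14 i\right)^{2}} - - \frac{43}{71} = \frac{329}{\frac{1}{25} \left(20 + 14 i\right)^{2}} + \frac{43}{71} = 329 \frac{25}{\left(20 + 14 i\right)^{2}} + \frac{43}{71} = \frac{8225}{\left(20 + 14 i\right)^{2}} + \frac{43}{71} = \frac{43}{71} + \frac{8225}{\left(20 + 14 i\right)^{2}}$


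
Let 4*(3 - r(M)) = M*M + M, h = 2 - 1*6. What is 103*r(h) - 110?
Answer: -110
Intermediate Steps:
h = -4 (h = 2 - 6 = -4)
r(M) = 3 - M/4 - M²/4 (r(M) = 3 - (M*M + M)/4 = 3 - (M² + M)/4 = 3 - (M + M²)/4 = 3 + (-M/4 - M²/4) = 3 - M/4 - M²/4)
103*r(h) - 110 = 103*(3 - ¼*(-4) - ¼*(-4)²) - 110 = 103*(3 + 1 - ¼*16) - 110 = 103*(3 + 1 - 4) - 110 = 103*0 - 110 = 0 - 110 = -110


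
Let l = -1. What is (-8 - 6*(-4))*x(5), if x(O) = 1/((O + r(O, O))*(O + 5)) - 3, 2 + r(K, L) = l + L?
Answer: -1672/35 ≈ -47.771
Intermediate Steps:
r(K, L) = -3 + L (r(K, L) = -2 + (-1 + L) = -3 + L)
x(O) = -3 + 1/((-3 + 2*O)*(5 + O)) (x(O) = 1/((O + (-3 + O))*(O + 5)) - 3 = 1/((-3 + 2*O)*(5 + O)) - 3 = -3 + 1/((-3 + 2*O)*(5 + O)))
(-8 - 6*(-4))*x(5) = (-8 - 6*(-4))*((46 - 21*5 - 6*5²)/(-15 + 2*5² + 7*5)) = (-8 + 24)*((46 - 105 - 6*25)/(-15 + 2*25 + 35)) = 16*((46 - 105 - 150)/(-15 + 50 + 35)) = 16*(-209/70) = -1672/35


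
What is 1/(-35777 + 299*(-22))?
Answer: -1/42355 ≈ -2.3610e-5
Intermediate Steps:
1/(-35777 + 299*(-22)) = 1/(-35777 - 6578) = 1/(-42355) = -1/42355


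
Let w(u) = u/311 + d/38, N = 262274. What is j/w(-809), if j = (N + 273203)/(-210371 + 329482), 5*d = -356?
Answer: -832666735/828843297 ≈ -1.0046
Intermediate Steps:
d = -356/5 (d = (⅕)*(-356) = -356/5 ≈ -71.200)
w(u) = -178/95 + u/311 (w(u) = u/311 - 356/5/38 = u*(1/311) - 356/5*1/38 = u/311 - 178/95 = -178/95 + u/311)
j = 28183/6269 (j = (262274 + 273203)/(-210371 + 329482) = 535477/119111 = 535477*(1/119111) = 28183/6269 ≈ 4.4956)
j/w(-809) = 28183/(6269*(-178/95 + (1/311)*(-809))) = 28183/(6269*(-178/95 - 809/311)) = 28183/(6269*(-132213/29545)) = (28183/6269)*(-29545/132213) = -832666735/828843297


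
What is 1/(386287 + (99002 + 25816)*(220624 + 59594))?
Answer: 1/34976636611 ≈ 2.8591e-11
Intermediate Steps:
1/(386287 + (99002 + 25816)*(220624 + 59594)) = 1/(386287 + 124818*280218) = 1/(386287 + 34976250324) = 1/34976636611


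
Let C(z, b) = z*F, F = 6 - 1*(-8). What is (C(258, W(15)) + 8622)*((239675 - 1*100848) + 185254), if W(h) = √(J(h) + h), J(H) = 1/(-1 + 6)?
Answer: 3964806954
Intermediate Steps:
J(H) = ⅕ (J(H) = 1/5 = ⅕)
F = 14 (F = 6 + 8 = 14)
W(h) = √(⅕ + h)
C(z, b) = 14*z (C(z, b) = z*14 = 14*z)
(C(258, W(15)) + 8622)*((239675 - 1*100848) + 185254) = (14*258 + 8622)*((239675 - 1*100848) + 185254) = (3612 + 8622)*((239675 - 100848) + 185254) = 12234*(138827 + 185254) = 12234*324081 = 3964806954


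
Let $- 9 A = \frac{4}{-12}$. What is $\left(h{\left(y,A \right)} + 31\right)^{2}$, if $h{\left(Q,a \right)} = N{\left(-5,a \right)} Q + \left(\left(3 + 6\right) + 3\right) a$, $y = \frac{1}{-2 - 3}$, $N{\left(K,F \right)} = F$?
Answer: $\frac{18011536}{18225} \approx 988.29$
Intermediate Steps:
$A = \frac{1}{27}$ ($A = - \frac{4 \frac{1}{-12}}{9} = - \frac{4 \left(- \frac{1}{12}\right)}{9} = \left(- \frac{1}{9}\right) \left(- \frac{1}{3}\right) = \frac{1}{27} \approx 0.037037$)
$y = - \frac{1}{5}$ ($y = \frac{1}{-5} = - \frac{1}{5} \approx -0.2$)
$h{\left(Q,a \right)} = 12 a + Q a$ ($h{\left(Q,a \right)} = a Q + \left(\left(3 + 6\right) + 3\right) a = Q a + \left(9 + 3\right) a = Q a + 12 a = 12 a + Q a$)
$\left(h{\left(y,A \right)} + 31\right)^{2} = \left(\frac{12 - \frac{1}{5}}{27} + 31\right)^{2} = \left(\frac{1}{27} \cdot \frac{59}{5} + 31\right)^{2} = \left(\frac{59}{135} + 31\right)^{2} = \left(\frac{4244}{135}\right)^{2} = \frac{18011536}{18225}$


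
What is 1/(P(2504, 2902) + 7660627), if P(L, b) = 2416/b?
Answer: 1451/11115570985 ≈ 1.3054e-7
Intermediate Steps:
1/(P(2504, 2902) + 7660627) = 1/(2416/2902 + 7660627) = 1/(2416*(1/2902) + 7660627) = 1/(1208/1451 + 7660627) = 1/(11115570985/1451) = 1451/11115570985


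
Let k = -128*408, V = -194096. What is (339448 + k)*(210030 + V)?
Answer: 4576627216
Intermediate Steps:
k = -52224
(339448 + k)*(210030 + V) = (339448 - 52224)*(210030 - 194096) = 287224*15934 = 4576627216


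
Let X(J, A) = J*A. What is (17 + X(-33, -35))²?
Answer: 1373584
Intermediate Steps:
X(J, A) = A*J
(17 + X(-33, -35))² = (17 - 35*(-33))² = (17 + 1155)² = 1172² = 1373584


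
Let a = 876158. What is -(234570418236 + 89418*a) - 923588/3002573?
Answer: -939549272400766028/3002573 ≈ -3.1291e+11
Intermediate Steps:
-(234570418236 + 89418*a) - 923588/3002573 = -89418/(1/(876158 + 2623302)) - 923588/3002573 = -89418/(1/3499460) - 923588*1/3002573 = -89418/1/3499460 - 923588/3002573 = -89418*3499460 - 923588/3002573 = -312914714280 - 923588/3002573 = -939549272400766028/3002573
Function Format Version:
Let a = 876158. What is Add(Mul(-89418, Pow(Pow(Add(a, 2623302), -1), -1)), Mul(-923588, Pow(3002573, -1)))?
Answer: Rational(-939549272400766028, 3002573) ≈ -3.1291e+11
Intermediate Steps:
Add(Mul(-89418, Pow(Pow(Add(a, 2623302), -1), -1)), Mul(-923588, Pow(3002573, -1))) = Add(Mul(-89418, Pow(Pow(Add(876158, 2623302), -1), -1)), Mul(-923588, Pow(3002573, -1))) = Add(Mul(-89418, Pow(Pow(3499460, -1), -1)), Mul(-923588, Rational(1, 3002573))) = Add(Mul(-89418, Pow(Rational(1, 3499460), -1)), Rational(-923588, 3002573)) = Add(Mul(-89418, 3499460), Rational(-923588, 3002573)) = Add(-312914714280, Rational(-923588, 3002573)) = Rational(-939549272400766028, 3002573)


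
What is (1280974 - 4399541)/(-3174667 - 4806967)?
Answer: 3118567/7981634 ≈ 0.39072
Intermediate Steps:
(1280974 - 4399541)/(-3174667 - 4806967) = -3118567/(-7981634) = -3118567*(-1/7981634) = 3118567/7981634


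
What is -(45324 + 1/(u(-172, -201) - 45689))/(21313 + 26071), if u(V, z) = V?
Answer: -2078603963/2173077624 ≈ -0.95653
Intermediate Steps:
-(45324 + 1/(u(-172, -201) - 45689))/(21313 + 26071) = -(45324 + 1/(-172 - 45689))/(21313 + 26071) = -(45324 + 1/(-45861))/47384 = -(45324 - 1/45861)/47384 = -2078603963/(45861*47384) = -1*2078603963/2173077624 = -2078603963/2173077624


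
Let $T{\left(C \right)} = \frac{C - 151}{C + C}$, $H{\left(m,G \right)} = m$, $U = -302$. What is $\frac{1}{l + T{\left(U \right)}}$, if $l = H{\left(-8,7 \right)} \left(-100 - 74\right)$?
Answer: $\frac{4}{5571} \approx 0.000718$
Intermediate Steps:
$T{\left(C \right)} = \frac{-151 + C}{2 C}$
$l = 1392$ ($l = - 8 \left(-100 - 74\right) = \left(-8\right) \left(-174\right) = 1392$)
$\frac{1}{l + T{\left(U \right)}} = \frac{1}{1392 + \frac{-151 - 302}{2 \left(-302\right)}} = \frac{1}{1392 + \frac{1}{2} \left(- \frac{1}{302}\right) \left(-453\right)} = \frac{1}{1392 + \frac{3}{4}} = \frac{1}{\frac{5571}{4}} = \frac{4}{5571}$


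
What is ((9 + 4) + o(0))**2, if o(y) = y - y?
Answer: 169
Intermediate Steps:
o(y) = 0
((9 + 4) + o(0))**2 = ((9 + 4) + 0)**2 = (13 + 0)**2 = 13**2 = 169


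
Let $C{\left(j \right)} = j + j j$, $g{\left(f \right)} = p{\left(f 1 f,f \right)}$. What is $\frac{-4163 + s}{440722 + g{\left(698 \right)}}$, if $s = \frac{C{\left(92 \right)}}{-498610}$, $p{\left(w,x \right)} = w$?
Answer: $- \frac{1037860993}{231336591430} \approx -0.0044864$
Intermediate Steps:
$g{\left(f \right)} = f^{2}$ ($g{\left(f \right)} = f 1 f = f f = f^{2}$)
$C{\left(j \right)} = j + j^{2}$
$s = - \frac{4278}{249305}$ ($s = \frac{92 \left(1 + 92\right)}{-498610} = 92 \cdot 93 \left(- \frac{1}{498610}\right) = 8556 \left(- \frac{1}{498610}\right) = - \frac{4278}{249305} \approx -0.01716$)
$\frac{-4163 + s}{440722 + g{\left(698 \right)}} = \frac{-4163 - \frac{4278}{249305}}{440722 + 698^{2}} = - \frac{1037860993}{249305 \left(440722 + 487204\right)} = - \frac{1037860993}{249305 \cdot 927926} = \left(- \frac{1037860993}{249305}\right) \frac{1}{927926} = - \frac{1037860993}{231336591430}$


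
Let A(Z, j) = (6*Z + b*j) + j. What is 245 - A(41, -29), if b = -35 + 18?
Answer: -465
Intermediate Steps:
b = -17
A(Z, j) = -16*j + 6*Z (A(Z, j) = (6*Z - 17*j) + j = (-17*j + 6*Z) + j = -16*j + 6*Z)
245 - A(41, -29) = 245 - (-16*(-29) + 6*41) = 245 - (464 + 246) = 245 - 1*710 = 245 - 710 = -465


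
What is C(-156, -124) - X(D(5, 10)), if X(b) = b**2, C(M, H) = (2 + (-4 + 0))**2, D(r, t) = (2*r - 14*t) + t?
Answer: -14396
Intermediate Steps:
D(r, t) = -13*t + 2*r (D(r, t) = (-14*t + 2*r) + t = -13*t + 2*r)
C(M, H) = 4 (C(M, H) = (2 - 4)**2 = (-2)**2 = 4)
C(-156, -124) - X(D(5, 10)) = 4 - (-13*10 + 2*5)**2 = 4 - (-130 + 10)**2 = 4 - 1*(-120)**2 = 4 - 1*14400 = 4 - 14400 = -14396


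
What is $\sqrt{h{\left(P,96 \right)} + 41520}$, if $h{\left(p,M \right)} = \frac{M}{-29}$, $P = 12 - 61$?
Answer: $\frac{36 \sqrt{26941}}{29} \approx 203.76$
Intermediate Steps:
$P = -49$
$h{\left(p,M \right)} = - \frac{M}{29}$ ($h{\left(p,M \right)} = M \left(- \frac{1}{29}\right) = - \frac{M}{29}$)
$\sqrt{h{\left(P,96 \right)} + 41520} = \sqrt{\left(- \frac{1}{29}\right) 96 + 41520} = \sqrt{- \frac{96}{29} + 41520} = \sqrt{\frac{1203984}{29}} = \frac{36 \sqrt{26941}}{29}$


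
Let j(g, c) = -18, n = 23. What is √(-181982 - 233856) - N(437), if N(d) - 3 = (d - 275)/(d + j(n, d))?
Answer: -1419/419 + I*√415838 ≈ -3.3866 + 644.86*I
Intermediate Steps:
N(d) = 3 + (-275 + d)/(-18 + d) (N(d) = 3 + (d - 275)/(d - 18) = 3 + (-275 + d)/(-18 + d))
√(-181982 - 233856) - N(437) = √(-181982 - 233856) - (-329 + 4*437)/(-18 + 437) = √(-415838) - (-329 + 1748)/419 = I*√415838 - 1419/419 = -1419/419 + I*√415838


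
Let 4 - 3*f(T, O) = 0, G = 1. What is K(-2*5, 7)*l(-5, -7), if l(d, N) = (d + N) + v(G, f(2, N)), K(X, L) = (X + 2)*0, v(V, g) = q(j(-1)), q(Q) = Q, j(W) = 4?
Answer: 0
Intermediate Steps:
f(T, O) = 4/3 (f(T, O) = 4/3 - 1/3*0 = 4/3 + 0 = 4/3)
v(V, g) = 4
K(X, L) = 0 (K(X, L) = (2 + X)*0 = 0)
l(d, N) = 4 + N + d (l(d, N) = (d + N) + 4 = (N + d) + 4 = 4 + N + d)
K(-2*5, 7)*l(-5, -7) = 0*(4 - 7 - 5) = 0*(-8) = 0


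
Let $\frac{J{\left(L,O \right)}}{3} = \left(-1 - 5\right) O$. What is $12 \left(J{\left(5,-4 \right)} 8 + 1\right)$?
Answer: $6924$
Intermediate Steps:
$J{\left(L,O \right)} = - 18 O$ ($J{\left(L,O \right)} = 3 \left(-1 - 5\right) O = 3 \left(- 6 O\right) = - 18 O$)
$12 \left(J{\left(5,-4 \right)} 8 + 1\right) = 12 \left(\left(-18\right) \left(-4\right) 8 + 1\right) = 12 \left(72 \cdot 8 + 1\right) = 12 \left(576 + 1\right) = 12 \cdot 577 = 6924$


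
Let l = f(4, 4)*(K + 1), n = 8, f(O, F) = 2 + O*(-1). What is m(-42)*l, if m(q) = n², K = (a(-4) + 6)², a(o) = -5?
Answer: -256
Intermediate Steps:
f(O, F) = 2 - O
K = 1 (K = (-5 + 6)² = 1² = 1)
m(q) = 64 (m(q) = 8² = 64)
l = -4 (l = (2 - 1*4)*(1 + 1) = (2 - 4)*2 = -2*2 = -4)
m(-42)*l = 64*(-4) = -256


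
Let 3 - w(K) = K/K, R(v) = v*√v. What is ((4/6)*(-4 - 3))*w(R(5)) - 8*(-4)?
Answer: 68/3 ≈ 22.667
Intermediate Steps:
R(v) = v^(3/2)
w(K) = 2 (w(K) = 3 - K/K = 3 - 1*1 = 3 - 1 = 2)
((4/6)*(-4 - 3))*w(R(5)) - 8*(-4) = ((4/6)*(-4 - 3))*2 - 8*(-4) = ((4*(⅙))*(-7))*2 + 32 = ((⅔)*(-7))*2 + 32 = -14/3*2 + 32 = -28/3 + 32 = 68/3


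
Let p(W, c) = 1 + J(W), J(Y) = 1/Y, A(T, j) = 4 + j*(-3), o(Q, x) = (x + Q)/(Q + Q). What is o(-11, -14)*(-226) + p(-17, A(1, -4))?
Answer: -47849/187 ≈ -255.88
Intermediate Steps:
o(Q, x) = (Q + x)/(2*Q) (o(Q, x) = (Q + x)/((2*Q)) = (Q + x)*(1/(2*Q)) = (Q + x)/(2*Q))
A(T, j) = 4 - 3*j
p(W, c) = 1 + 1/W
o(-11, -14)*(-226) + p(-17, A(1, -4)) = ((½)*(-11 - 14)/(-11))*(-226) + (1 - 17)/(-17) = ((½)*(-1/11)*(-25))*(-226) - 1/17*(-16) = (25/22)*(-226) + 16/17 = -2825/11 + 16/17 = -47849/187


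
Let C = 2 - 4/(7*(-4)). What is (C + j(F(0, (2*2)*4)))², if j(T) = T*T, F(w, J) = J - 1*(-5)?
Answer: 9622404/49 ≈ 1.9638e+5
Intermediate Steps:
F(w, J) = 5 + J (F(w, J) = J + 5 = 5 + J)
j(T) = T²
C = 15/7 (C = 2 - 4*(-1)/(7*4) = 2 - 4*(-1/28) = 2 + ⅐ = 15/7 ≈ 2.1429)
(C + j(F(0, (2*2)*4)))² = (15/7 + (5 + (2*2)*4)²)² = (15/7 + (5 + 4*4)²)² = (15/7 + (5 + 16)²)² = (15/7 + 21²)² = (15/7 + 441)² = (3102/7)² = 9622404/49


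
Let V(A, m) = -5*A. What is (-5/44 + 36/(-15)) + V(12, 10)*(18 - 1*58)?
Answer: 527447/220 ≈ 2397.5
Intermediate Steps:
(-5/44 + 36/(-15)) + V(12, 10)*(18 - 1*58) = (-5/44 + 36/(-15)) + (-5*12)*(18 - 1*58) = (-5*1/44 + 36*(-1/15)) - 60*(18 - 58) = (-5/44 - 12/5) - 60*(-40) = -553/220 + 2400 = 527447/220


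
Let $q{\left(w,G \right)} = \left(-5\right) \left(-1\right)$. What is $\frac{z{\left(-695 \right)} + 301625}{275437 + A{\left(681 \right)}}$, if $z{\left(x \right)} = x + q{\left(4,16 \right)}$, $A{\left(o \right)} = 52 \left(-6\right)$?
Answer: $\frac{60187}{55025} \approx 1.0938$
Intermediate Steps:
$A{\left(o \right)} = -312$
$q{\left(w,G \right)} = 5$
$z{\left(x \right)} = 5 + x$ ($z{\left(x \right)} = x + 5 = 5 + x$)
$\frac{z{\left(-695 \right)} + 301625}{275437 + A{\left(681 \right)}} = \frac{\left(5 - 695\right) + 301625}{275437 - 312} = \frac{-690 + 301625}{275125} = 300935 \cdot \frac{1}{275125} = \frac{60187}{55025}$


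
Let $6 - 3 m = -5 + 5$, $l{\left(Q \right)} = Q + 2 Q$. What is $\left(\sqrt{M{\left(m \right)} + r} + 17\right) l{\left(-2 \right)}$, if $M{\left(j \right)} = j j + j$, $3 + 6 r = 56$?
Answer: $-102 - \sqrt{534} \approx -125.11$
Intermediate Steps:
$l{\left(Q \right)} = 3 Q$
$m = 2$ ($m = 2 - \frac{-5 + 5}{3} = 2 - 0 = 2 + 0 = 2$)
$r = \frac{53}{6}$ ($r = - \frac{1}{2} + \frac{1}{6} \cdot 56 = - \frac{1}{2} + \frac{28}{3} = \frac{53}{6} \approx 8.8333$)
$M{\left(j \right)} = j + j^{2}$ ($M{\left(j \right)} = j^{2} + j = j + j^{2}$)
$\left(\sqrt{M{\left(m \right)} + r} + 17\right) l{\left(-2 \right)} = \left(\sqrt{2 \left(1 + 2\right) + \frac{53}{6}} + 17\right) 3 \left(-2\right) = \left(\sqrt{2 \cdot 3 + \frac{53}{6}} + 17\right) \left(-6\right) = \left(\sqrt{6 + \frac{53}{6}} + 17\right) \left(-6\right) = \left(\sqrt{\frac{89}{6}} + 17\right) \left(-6\right) = \left(\frac{\sqrt{534}}{6} + 17\right) \left(-6\right) = \left(17 + \frac{\sqrt{534}}{6}\right) \left(-6\right) = -102 - \sqrt{534}$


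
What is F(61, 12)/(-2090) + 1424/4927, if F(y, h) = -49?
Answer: 3217583/10297430 ≈ 0.31246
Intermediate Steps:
F(61, 12)/(-2090) + 1424/4927 = -49/(-2090) + 1424/4927 = -49*(-1/2090) + 1424*(1/4927) = 49/2090 + 1424/4927 = 3217583/10297430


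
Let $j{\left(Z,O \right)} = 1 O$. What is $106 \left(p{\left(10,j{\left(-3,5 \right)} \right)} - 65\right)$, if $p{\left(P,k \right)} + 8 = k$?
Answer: $-7208$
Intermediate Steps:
$j{\left(Z,O \right)} = O$
$p{\left(P,k \right)} = -8 + k$
$106 \left(p{\left(10,j{\left(-3,5 \right)} \right)} - 65\right) = 106 \left(\left(-8 + 5\right) - 65\right) = 106 \left(-3 - 65\right) = 106 \left(-68\right) = -7208$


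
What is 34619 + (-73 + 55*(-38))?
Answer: 32456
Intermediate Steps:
34619 + (-73 + 55*(-38)) = 34619 + (-73 - 2090) = 34619 - 2163 = 32456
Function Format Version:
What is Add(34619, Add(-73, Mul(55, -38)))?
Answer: 32456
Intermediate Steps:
Add(34619, Add(-73, Mul(55, -38))) = Add(34619, Add(-73, -2090)) = Add(34619, -2163) = 32456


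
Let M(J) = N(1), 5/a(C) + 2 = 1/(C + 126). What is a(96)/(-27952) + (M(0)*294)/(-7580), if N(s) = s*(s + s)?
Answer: -909079371/11732642360 ≈ -0.077483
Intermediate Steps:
a(C) = 5/(-2 + 1/(126 + C)) (a(C) = 5/(-2 + 1/(C + 126)) = 5/(-2 + 1/(126 + C)))
N(s) = 2*s² (N(s) = s*(2*s) = 2*s²)
M(J) = 2 (M(J) = 2*1² = 2*1 = 2)
a(96)/(-27952) + (M(0)*294)/(-7580) = (5*(-126 - 1*96)/(251 + 2*96))/(-27952) + (2*294)/(-7580) = (5*(-126 - 96)/(251 + 192))*(-1/27952) + 588*(-1/7580) = (5*(-222)/443)*(-1/27952) - 147/1895 = (5*(1/443)*(-222))*(-1/27952) - 147/1895 = -1110/443*(-1/27952) - 147/1895 = 555/6191368 - 147/1895 = -909079371/11732642360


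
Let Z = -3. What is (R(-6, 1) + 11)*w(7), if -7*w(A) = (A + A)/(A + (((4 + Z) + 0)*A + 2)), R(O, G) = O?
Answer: -5/8 ≈ -0.62500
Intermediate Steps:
w(A) = -2*A/(7*(2 + 2*A)) (w(A) = -(A + A)/(7*(A + (((4 - 3) + 0)*A + 2))) = -2*A/(7*(A + ((1 + 0)*A + 2))) = -2*A/(7*(A + (1*A + 2))) = -2*A/(7*(A + (A + 2))) = -2*A/(7*(A + (2 + A))) = -2*A/(7*(2 + 2*A)))
(R(-6, 1) + 11)*w(7) = (-6 + 11)*(-1*7/(7 + 7*7)) = 5*(-1*7/(7 + 49)) = 5*(-1*7/56) = 5*(-1*7*1/56) = 5*(-⅛) = -5/8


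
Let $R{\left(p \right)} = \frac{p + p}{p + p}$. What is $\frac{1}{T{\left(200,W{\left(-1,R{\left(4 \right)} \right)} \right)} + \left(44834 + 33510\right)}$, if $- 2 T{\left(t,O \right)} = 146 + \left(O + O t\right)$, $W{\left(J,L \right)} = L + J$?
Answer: $\frac{1}{78271} \approx 1.2776 \cdot 10^{-5}$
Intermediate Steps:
$R{\left(p \right)} = 1$ ($R{\left(p \right)} = \frac{2 p}{2 p} = 2 p \frac{1}{2 p} = 1$)
$W{\left(J,L \right)} = J + L$
$T{\left(t,O \right)} = -73 - \frac{O}{2} - \frac{O t}{2}$ ($T{\left(t,O \right)} = - \frac{146 + \left(O + O t\right)}{2} = - \frac{146 + O + O t}{2} = -73 - \frac{O}{2} - \frac{O t}{2}$)
$\frac{1}{T{\left(200,W{\left(-1,R{\left(4 \right)} \right)} \right)} + \left(44834 + 33510\right)} = \frac{1}{\left(-73 - \frac{-1 + 1}{2} - \frac{1}{2} \left(-1 + 1\right) 200\right) + \left(44834 + 33510\right)} = \frac{1}{\left(-73 - 0 - 0 \cdot 200\right) + 78344} = \frac{1}{\left(-73 + 0 + 0\right) + 78344} = \frac{1}{-73 + 78344} = \frac{1}{78271}$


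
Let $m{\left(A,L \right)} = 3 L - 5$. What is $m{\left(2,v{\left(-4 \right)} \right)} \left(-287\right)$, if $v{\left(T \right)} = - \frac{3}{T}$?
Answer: $\frac{3157}{4} \approx 789.25$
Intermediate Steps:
$m{\left(A,L \right)} = -5 + 3 L$
$m{\left(2,v{\left(-4 \right)} \right)} \left(-287\right) = \left(-5 + 3 \left(- \frac{3}{-4}\right)\right) \left(-287\right) = \left(-5 + 3 \left(\left(-3\right) \left(- \frac{1}{4}\right)\right)\right) \left(-287\right) = \left(-5 + 3 \cdot \frac{3}{4}\right) \left(-287\right) = \left(-5 + \frac{9}{4}\right) \left(-287\right) = \left(- \frac{11}{4}\right) \left(-287\right) = \frac{3157}{4}$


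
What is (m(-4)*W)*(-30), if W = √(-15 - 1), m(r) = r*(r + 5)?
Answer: 480*I ≈ 480.0*I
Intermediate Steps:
m(r) = r*(5 + r)
W = 4*I (W = √(-16) = 4*I ≈ 4.0*I)
(m(-4)*W)*(-30) = ((-4*(5 - 4))*(4*I))*(-30) = ((-4*1)*(4*I))*(-30) = -16*I*(-30) = 480*I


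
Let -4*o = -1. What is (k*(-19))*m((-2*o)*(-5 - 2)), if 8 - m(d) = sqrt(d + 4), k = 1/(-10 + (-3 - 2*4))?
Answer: 152/21 - 19*sqrt(30)/42 ≈ 4.7603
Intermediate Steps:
o = 1/4 (o = -1/4*(-1) = 1/4 ≈ 0.25000)
k = -1/21 (k = 1/(-10 + (-3 - 8)) = 1/(-10 - 11) = 1/(-21) = -1/21 ≈ -0.047619)
m(d) = 8 - sqrt(4 + d) (m(d) = 8 - sqrt(d + 4) = 8 - sqrt(4 + d))
(k*(-19))*m((-2*o)*(-5 - 2)) = (-1/21*(-19))*(8 - sqrt(4 + (-2*1/4)*(-5 - 2))) = 19*(8 - sqrt(4 - 1/2*(-7)))/21 = 19*(8 - sqrt(4 + 7/2))/21 = 19*(8 - sqrt(15/2))/21 = 19*(8 - sqrt(30)/2)/21 = 152/21 - 19*sqrt(30)/42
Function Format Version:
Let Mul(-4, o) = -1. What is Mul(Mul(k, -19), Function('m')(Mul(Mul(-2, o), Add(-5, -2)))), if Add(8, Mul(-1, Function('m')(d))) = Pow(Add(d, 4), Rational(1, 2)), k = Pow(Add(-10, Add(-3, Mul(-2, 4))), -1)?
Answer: Add(Rational(152, 21), Mul(Rational(-19, 42), Pow(30, Rational(1, 2)))) ≈ 4.7603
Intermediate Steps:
o = Rational(1, 4) (o = Mul(Rational(-1, 4), -1) = Rational(1, 4) ≈ 0.25000)
k = Rational(-1, 21) (k = Pow(Add(-10, Add(-3, -8)), -1) = Pow(Add(-10, -11), -1) = Pow(-21, -1) = Rational(-1, 21) ≈ -0.047619)
Function('m')(d) = Add(8, Mul(-1, Pow(Add(4, d), Rational(1, 2)))) (Function('m')(d) = Add(8, Mul(-1, Pow(Add(d, 4), Rational(1, 2)))) = Add(8, Mul(-1, Pow(Add(4, d), Rational(1, 2)))))
Mul(Mul(k, -19), Function('m')(Mul(Mul(-2, o), Add(-5, -2)))) = Mul(Mul(Rational(-1, 21), -19), Add(8, Mul(-1, Pow(Add(4, Mul(Mul(-2, Rational(1, 4)), Add(-5, -2))), Rational(1, 2))))) = Mul(Rational(19, 21), Add(8, Mul(-1, Pow(Add(4, Mul(Rational(-1, 2), -7)), Rational(1, 2))))) = Mul(Rational(19, 21), Add(8, Mul(-1, Pow(Add(4, Rational(7, 2)), Rational(1, 2))))) = Mul(Rational(19, 21), Add(8, Mul(-1, Pow(Rational(15, 2), Rational(1, 2))))) = Mul(Rational(19, 21), Add(8, Mul(-1, Mul(Rational(1, 2), Pow(30, Rational(1, 2)))))) = Mul(Rational(19, 21), Add(8, Mul(Rational(-1, 2), Pow(30, Rational(1, 2))))) = Add(Rational(152, 21), Mul(Rational(-19, 42), Pow(30, Rational(1, 2))))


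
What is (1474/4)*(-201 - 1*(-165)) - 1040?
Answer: -14306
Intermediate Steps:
(1474/4)*(-201 - 1*(-165)) - 1040 = (1474*(1/4))*(-201 + 165) - 1040 = (737/2)*(-36) - 1040 = -13266 - 1040 = -14306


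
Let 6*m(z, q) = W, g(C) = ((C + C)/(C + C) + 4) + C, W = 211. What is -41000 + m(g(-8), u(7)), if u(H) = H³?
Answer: -245789/6 ≈ -40965.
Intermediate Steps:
g(C) = 5 + C (g(C) = ((2*C)/((2*C)) + 4) + C = ((2*C)*(1/(2*C)) + 4) + C = (1 + 4) + C = 5 + C)
m(z, q) = 211/6 (m(z, q) = (⅙)*211 = 211/6)
-41000 + m(g(-8), u(7)) = -41000 + 211/6 = -245789/6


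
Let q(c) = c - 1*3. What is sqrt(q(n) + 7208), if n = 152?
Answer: sqrt(7357) ≈ 85.773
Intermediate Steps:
q(c) = -3 + c (q(c) = c - 3 = -3 + c)
sqrt(q(n) + 7208) = sqrt((-3 + 152) + 7208) = sqrt(149 + 7208) = sqrt(7357)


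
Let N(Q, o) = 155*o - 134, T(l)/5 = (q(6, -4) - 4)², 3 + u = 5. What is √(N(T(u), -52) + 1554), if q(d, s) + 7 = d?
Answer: 4*I*√415 ≈ 81.486*I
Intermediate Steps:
u = 2 (u = -3 + 5 = 2)
q(d, s) = -7 + d
T(l) = 125 (T(l) = 5*((-7 + 6) - 4)² = 5*(-1 - 4)² = 5*(-5)² = 5*25 = 125)
N(Q, o) = -134 + 155*o
√(N(T(u), -52) + 1554) = √((-134 + 155*(-52)) + 1554) = √((-134 - 8060) + 1554) = √(-8194 + 1554) = √(-6640) = 4*I*√415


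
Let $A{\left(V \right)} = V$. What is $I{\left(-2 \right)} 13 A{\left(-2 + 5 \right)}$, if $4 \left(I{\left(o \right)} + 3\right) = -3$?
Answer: $- \frac{585}{4} \approx -146.25$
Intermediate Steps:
$I{\left(o \right)} = - \frac{15}{4}$ ($I{\left(o \right)} = -3 + \frac{1}{4} \left(-3\right) = -3 - \frac{3}{4} = - \frac{15}{4}$)
$I{\left(-2 \right)} 13 A{\left(-2 + 5 \right)} = \left(- \frac{15}{4}\right) 13 \left(-2 + 5\right) = \left(- \frac{195}{4}\right) 3 = - \frac{585}{4}$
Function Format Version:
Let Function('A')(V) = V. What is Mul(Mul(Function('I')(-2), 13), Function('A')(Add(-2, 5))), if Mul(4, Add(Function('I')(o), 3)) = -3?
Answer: Rational(-585, 4) ≈ -146.25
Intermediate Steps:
Function('I')(o) = Rational(-15, 4) (Function('I')(o) = Add(-3, Mul(Rational(1, 4), -3)) = Add(-3, Rational(-3, 4)) = Rational(-15, 4))
Mul(Mul(Function('I')(-2), 13), Function('A')(Add(-2, 5))) = Mul(Mul(Rational(-15, 4), 13), Add(-2, 5)) = Mul(Rational(-195, 4), 3) = Rational(-585, 4)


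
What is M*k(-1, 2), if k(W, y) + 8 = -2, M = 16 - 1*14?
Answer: -20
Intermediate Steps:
M = 2 (M = 16 - 14 = 2)
k(W, y) = -10 (k(W, y) = -8 - 2 = -10)
M*k(-1, 2) = 2*(-10) = -20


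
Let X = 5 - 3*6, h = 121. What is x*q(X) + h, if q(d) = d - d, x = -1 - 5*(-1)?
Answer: 121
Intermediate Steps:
x = 4 (x = -1 + 5 = 4)
X = -13 (X = 5 - 18 = -13)
q(d) = 0
x*q(X) + h = 4*0 + 121 = 0 + 121 = 121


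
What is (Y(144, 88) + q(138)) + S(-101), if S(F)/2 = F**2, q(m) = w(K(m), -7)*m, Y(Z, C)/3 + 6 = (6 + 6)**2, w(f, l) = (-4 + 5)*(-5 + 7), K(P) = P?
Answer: 21092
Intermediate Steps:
w(f, l) = 2 (w(f, l) = 1*2 = 2)
Y(Z, C) = 414 (Y(Z, C) = -18 + 3*(6 + 6)**2 = -18 + 3*12**2 = -18 + 3*144 = -18 + 432 = 414)
q(m) = 2*m
S(F) = 2*F**2
(Y(144, 88) + q(138)) + S(-101) = (414 + 2*138) + 2*(-101)**2 = (414 + 276) + 2*10201 = 690 + 20402 = 21092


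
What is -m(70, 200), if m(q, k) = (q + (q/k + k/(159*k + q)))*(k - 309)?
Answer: 488811481/63740 ≈ 7668.8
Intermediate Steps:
m(q, k) = (-309 + k)*(q + k/(q + 159*k) + q/k) (m(q, k) = (q + (q/k + k/(q + 159*k)))*(-309 + k) = (q + (k/(q + 159*k) + q/k))*(-309 + k) = (q + k/(q + 159*k) + q/k)*(-309 + k) = (-309 + k)*(q + k/(q + 159*k) + q/k))
-m(70, 200) = -(200³ - 309*200² - 309*70² + 200²*70² - 49131*200*70 - 48972*70*200² - 308*200*70² + 159*70*200³)/(200*(70 + 159*200)) = -(8000000 - 309*40000 - 309*4900 + 40000*4900 - 687834000 - 48972*70*40000 - 308*200*4900 + 159*70*8000000)/(200*(70 + 31800)) = -(8000000 - 12360000 - 1514100 + 196000000 - 687834000 - 137121600000 - 301840000 + 89040000000)/(200*31870) = -(-48881148100)/(200*31870) = -1*(-488811481/63740) = 488811481/63740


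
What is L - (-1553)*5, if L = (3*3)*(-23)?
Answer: 7558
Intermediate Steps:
L = -207 (L = 9*(-23) = -207)
L - (-1553)*5 = -207 - (-1553)*5 = -207 - 1*(-7765) = -207 + 7765 = 7558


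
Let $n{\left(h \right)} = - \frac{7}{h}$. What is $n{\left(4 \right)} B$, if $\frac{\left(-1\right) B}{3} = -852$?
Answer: $-4473$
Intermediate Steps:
$B = 2556$ ($B = \left(-3\right) \left(-852\right) = 2556$)
$n{\left(4 \right)} B = - \frac{7}{4} \cdot 2556 = \left(-7\right) \frac{1}{4} \cdot 2556 = \left(- \frac{7}{4}\right) 2556 = -4473$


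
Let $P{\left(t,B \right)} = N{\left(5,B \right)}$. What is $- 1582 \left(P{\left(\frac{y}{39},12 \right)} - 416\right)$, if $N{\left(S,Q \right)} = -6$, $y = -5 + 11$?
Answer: $667604$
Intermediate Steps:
$y = 6$
$P{\left(t,B \right)} = -6$
$- 1582 \left(P{\left(\frac{y}{39},12 \right)} - 416\right) = - 1582 \left(-6 - 416\right) = \left(-1582\right) \left(-422\right) = 667604$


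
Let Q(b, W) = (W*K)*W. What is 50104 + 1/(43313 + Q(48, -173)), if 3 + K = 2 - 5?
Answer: 6827221143/136261 ≈ 50104.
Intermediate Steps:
K = -6 (K = -3 + (2 - 5) = -3 - 3 = -6)
Q(b, W) = -6*W**2 (Q(b, W) = (W*(-6))*W = (-6*W)*W = -6*W**2)
50104 + 1/(43313 + Q(48, -173)) = 50104 + 1/(43313 - 6*(-173)**2) = 50104 + 1/(43313 - 6*29929) = 50104 + 1/(43313 - 179574) = 50104 + 1/(-136261) = 50104 - 1/136261 = 6827221143/136261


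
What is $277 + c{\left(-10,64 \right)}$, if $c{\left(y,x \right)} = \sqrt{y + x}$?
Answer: $277 + 3 \sqrt{6} \approx 284.35$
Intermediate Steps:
$c{\left(y,x \right)} = \sqrt{x + y}$
$277 + c{\left(-10,64 \right)} = 277 + \sqrt{64 - 10} = 277 + \sqrt{54} = 277 + 3 \sqrt{6}$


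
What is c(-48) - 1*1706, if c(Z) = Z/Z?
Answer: -1705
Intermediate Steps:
c(Z) = 1
c(-48) - 1*1706 = 1 - 1*1706 = 1 - 1706 = -1705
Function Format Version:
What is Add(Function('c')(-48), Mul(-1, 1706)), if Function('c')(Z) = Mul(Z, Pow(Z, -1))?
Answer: -1705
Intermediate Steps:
Function('c')(Z) = 1
Add(Function('c')(-48), Mul(-1, 1706)) = Add(1, Mul(-1, 1706)) = Add(1, -1706) = -1705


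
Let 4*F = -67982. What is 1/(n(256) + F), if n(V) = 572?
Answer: -2/32847 ≈ -6.0888e-5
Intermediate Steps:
F = -33991/2 (F = (¼)*(-67982) = -33991/2 ≈ -16996.)
1/(n(256) + F) = 1/(572 - 33991/2) = 1/(-32847/2) = -2/32847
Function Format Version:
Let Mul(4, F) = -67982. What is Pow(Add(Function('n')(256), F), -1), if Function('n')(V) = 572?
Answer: Rational(-2, 32847) ≈ -6.0888e-5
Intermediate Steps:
F = Rational(-33991, 2) (F = Mul(Rational(1, 4), -67982) = Rational(-33991, 2) ≈ -16996.)
Pow(Add(Function('n')(256), F), -1) = Pow(Add(572, Rational(-33991, 2)), -1) = Pow(Rational(-32847, 2), -1) = Rational(-2, 32847)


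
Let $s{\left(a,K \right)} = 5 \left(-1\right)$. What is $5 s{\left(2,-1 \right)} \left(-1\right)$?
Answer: $25$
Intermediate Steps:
$s{\left(a,K \right)} = -5$
$5 s{\left(2,-1 \right)} \left(-1\right) = 5 \left(-5\right) \left(-1\right) = \left(-25\right) \left(-1\right) = 25$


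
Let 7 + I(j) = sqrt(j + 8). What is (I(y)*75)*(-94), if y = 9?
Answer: 49350 - 7050*sqrt(17) ≈ 20282.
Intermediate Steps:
I(j) = -7 + sqrt(8 + j) (I(j) = -7 + sqrt(j + 8) = -7 + sqrt(8 + j))
(I(y)*75)*(-94) = ((-7 + sqrt(8 + 9))*75)*(-94) = ((-7 + sqrt(17))*75)*(-94) = (-525 + 75*sqrt(17))*(-94) = 49350 - 7050*sqrt(17)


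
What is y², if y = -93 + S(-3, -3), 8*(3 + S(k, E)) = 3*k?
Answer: 603729/64 ≈ 9433.3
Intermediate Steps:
S(k, E) = -3 + 3*k/8 (S(k, E) = -3 + (3*k)/8 = -3 + 3*k/8)
y = -777/8 (y = -93 + (-3 + (3/8)*(-3)) = -93 + (-3 - 9/8) = -93 - 33/8 = -777/8 ≈ -97.125)
y² = (-777/8)² = 603729/64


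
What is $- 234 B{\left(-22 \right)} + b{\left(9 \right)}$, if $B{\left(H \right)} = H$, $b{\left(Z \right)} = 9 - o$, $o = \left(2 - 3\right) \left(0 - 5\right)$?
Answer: $5152$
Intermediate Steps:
$o = 5$ ($o = \left(-1\right) \left(-5\right) = 5$)
$b{\left(Z \right)} = 4$ ($b{\left(Z \right)} = 9 - 5 = 4$)
$- 234 B{\left(-22 \right)} + b{\left(9 \right)} = \left(-234\right) \left(-22\right) + 4 = 5148 + 4 = 5152$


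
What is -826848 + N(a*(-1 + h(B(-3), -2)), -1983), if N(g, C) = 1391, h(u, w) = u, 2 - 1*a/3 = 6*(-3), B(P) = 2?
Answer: -825457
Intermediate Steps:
a = 60 (a = 6 - 18*(-3) = 6 - 3*(-18) = 6 + 54 = 60)
-826848 + N(a*(-1 + h(B(-3), -2)), -1983) = -826848 + 1391 = -825457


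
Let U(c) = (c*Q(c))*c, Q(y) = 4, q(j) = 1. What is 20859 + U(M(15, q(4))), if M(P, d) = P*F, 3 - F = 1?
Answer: 24459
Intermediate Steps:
F = 2 (F = 3 - 1*1 = 3 - 1 = 2)
M(P, d) = 2*P (M(P, d) = P*2 = 2*P)
U(c) = 4*c² (U(c) = (c*4)*c = (4*c)*c = 4*c²)
20859 + U(M(15, q(4))) = 20859 + 4*(2*15)² = 20859 + 4*30² = 20859 + 4*900 = 20859 + 3600 = 24459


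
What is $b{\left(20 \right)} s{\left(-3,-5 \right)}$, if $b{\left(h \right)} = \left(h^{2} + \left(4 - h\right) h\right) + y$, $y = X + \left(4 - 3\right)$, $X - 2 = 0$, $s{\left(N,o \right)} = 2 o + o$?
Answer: $-1245$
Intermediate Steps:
$s{\left(N,o \right)} = 3 o$
$X = 2$ ($X = 2 + 0 = 2$)
$y = 3$ ($y = 2 + \left(4 - 3\right) = 2 + 1 = 3$)
$b{\left(h \right)} = 3 + h^{2} + h \left(4 - h\right)$ ($b{\left(h \right)} = \left(h^{2} + \left(4 - h\right) h\right) + 3 = \left(h^{2} + h \left(4 - h\right)\right) + 3 = 3 + h^{2} + h \left(4 - h\right)$)
$b{\left(20 \right)} s{\left(-3,-5 \right)} = \left(3 + 4 \cdot 20\right) 3 \left(-5\right) = \left(3 + 80\right) \left(-15\right) = 83 \left(-15\right) = -1245$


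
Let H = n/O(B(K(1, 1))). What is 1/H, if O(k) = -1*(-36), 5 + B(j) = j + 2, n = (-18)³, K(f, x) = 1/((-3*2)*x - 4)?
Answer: -1/162 ≈ -0.0061728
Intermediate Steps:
K(f, x) = 1/(-4 - 6*x) (K(f, x) = 1/(-6*x - 4) = 1/(-4 - 6*x))
n = -5832
B(j) = -3 + j (B(j) = -5 + (j + 2) = -5 + (2 + j) = -3 + j)
O(k) = 36
H = -162 (H = -5832/36 = -5832*1/36 = -162)
1/H = 1/(-162) = -1/162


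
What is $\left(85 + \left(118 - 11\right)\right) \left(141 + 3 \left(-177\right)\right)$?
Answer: $-74880$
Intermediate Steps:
$\left(85 + \left(118 - 11\right)\right) \left(141 + 3 \left(-177\right)\right) = \left(85 + \left(118 - 11\right)\right) \left(141 - 531\right) = \left(85 + 107\right) \left(-390\right) = 192 \left(-390\right) = -74880$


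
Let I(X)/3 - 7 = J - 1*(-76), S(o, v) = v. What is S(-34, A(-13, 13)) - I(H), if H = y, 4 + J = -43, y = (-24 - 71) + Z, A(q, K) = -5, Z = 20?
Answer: -113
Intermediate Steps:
y = -75 (y = (-24 - 71) + 20 = -95 + 20 = -75)
J = -47 (J = -4 - 43 = -47)
H = -75
I(X) = 108 (I(X) = 21 + 3*(-47 - 1*(-76)) = 21 + 3*(-47 + 76) = 21 + 3*29 = 21 + 87 = 108)
S(-34, A(-13, 13)) - I(H) = -5 - 1*108 = -5 - 108 = -113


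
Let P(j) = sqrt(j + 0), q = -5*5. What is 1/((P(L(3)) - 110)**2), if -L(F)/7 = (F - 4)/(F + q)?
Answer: 484/(2420 - I*sqrt(154))**2 ≈ 8.2638e-5 + 8.4755e-7*I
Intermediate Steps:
q = -25
L(F) = -7*(-4 + F)/(-25 + F) (L(F) = -7*(F - 4)/(F - 25) = -7*(-4 + F)/(-25 + F))
P(j) = sqrt(j)
1/((P(L(3)) - 110)**2) = 1/((sqrt(7*(4 - 1*3)/(-25 + 3)) - 110)**2) = 1/((sqrt(7*(4 - 3)/(-22)) - 110)**2) = 1/((sqrt(7*(-1/22)*1) - 110)**2) = 1/((sqrt(-7/22) - 110)**2) = 1/((I*sqrt(154)/22 - 110)**2) = 1/((-110 + I*sqrt(154)/22)**2) = (-110 + I*sqrt(154)/22)**(-2)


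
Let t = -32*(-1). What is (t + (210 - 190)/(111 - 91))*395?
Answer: 13035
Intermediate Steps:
t = 32
(t + (210 - 190)/(111 - 91))*395 = (32 + (210 - 190)/(111 - 91))*395 = (32 + 20/20)*395 = (32 + 20*(1/20))*395 = (32 + 1)*395 = 33*395 = 13035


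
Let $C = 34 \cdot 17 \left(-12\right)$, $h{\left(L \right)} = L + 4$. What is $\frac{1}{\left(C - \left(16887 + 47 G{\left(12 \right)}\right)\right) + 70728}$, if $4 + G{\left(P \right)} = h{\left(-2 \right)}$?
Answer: $\frac{1}{46999} \approx 2.1277 \cdot 10^{-5}$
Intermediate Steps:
$h{\left(L \right)} = 4 + L$
$C = -6936$ ($C = 578 \left(-12\right) = -6936$)
$G{\left(P \right)} = -2$ ($G{\left(P \right)} = -4 + \left(4 - 2\right) = -4 + 2 = -2$)
$\frac{1}{\left(C - \left(16887 + 47 G{\left(12 \right)}\right)\right) + 70728} = \frac{1}{\left(-6936 - 16793\right) + 70728} = \frac{1}{-23729 + 70728} = \frac{1}{46999}$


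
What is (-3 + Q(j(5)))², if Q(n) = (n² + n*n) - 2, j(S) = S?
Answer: 2025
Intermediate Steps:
Q(n) = -2 + 2*n² (Q(n) = (n² + n²) - 2 = 2*n² - 2 = -2 + 2*n²)
(-3 + Q(j(5)))² = (-3 + (-2 + 2*5²))² = (-3 + (-2 + 2*25))² = (-3 + (-2 + 50))² = (-3 + 48)² = 45² = 2025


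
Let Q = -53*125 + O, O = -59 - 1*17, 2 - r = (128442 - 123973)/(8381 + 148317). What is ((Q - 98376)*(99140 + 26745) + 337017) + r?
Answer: -2072688497886417/156698 ≈ -1.3227e+10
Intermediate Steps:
r = 308927/156698 (r = 2 - (128442 - 123973)/(8381 + 148317) = 2 - 4469/156698 = 308927/156698 ≈ 1.9715)
O = -76 (O = -59 - 17 = -76)
Q = -6701 (Q = -53*125 - 76 = -6625 - 76 = -6701)
((Q - 98376)*(99140 + 26745) + 337017) + r = ((-6701 - 98376)*(99140 + 26745) + 337017) + 308927/156698 = (-105077*125885 + 337017) + 308927/156698 = (-13227618145 + 337017) + 308927/156698 = -13227281128 + 308927/156698 = -2072688497886417/156698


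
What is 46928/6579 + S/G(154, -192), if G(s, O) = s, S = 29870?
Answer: 101870821/506583 ≈ 201.09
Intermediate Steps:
46928/6579 + S/G(154, -192) = 46928/6579 + 29870/154 = 46928*(1/6579) + 29870*(1/154) = 46928/6579 + 14935/77 = 101870821/506583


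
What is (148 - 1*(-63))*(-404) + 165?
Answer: -85079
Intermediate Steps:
(148 - 1*(-63))*(-404) + 165 = (148 + 63)*(-404) + 165 = 211*(-404) + 165 = -85244 + 165 = -85079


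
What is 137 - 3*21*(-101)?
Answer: 6500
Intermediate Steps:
137 - 3*21*(-101) = 137 - 63*(-101) = 137 + 6363 = 6500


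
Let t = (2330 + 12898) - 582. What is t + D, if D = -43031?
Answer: -28385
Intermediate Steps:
t = 14646 (t = 15228 - 582 = 14646)
t + D = 14646 - 43031 = -28385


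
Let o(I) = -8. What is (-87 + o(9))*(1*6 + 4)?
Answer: -950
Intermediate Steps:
(-87 + o(9))*(1*6 + 4) = (-87 - 8)*(1*6 + 4) = -95*(6 + 4) = -95*10 = -950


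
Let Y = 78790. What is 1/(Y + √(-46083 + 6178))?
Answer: 15758/1241580801 - I*√39905/6207904005 ≈ 1.2692e-5 - 3.2179e-8*I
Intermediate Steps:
1/(Y + √(-46083 + 6178)) = 1/(78790 + √(-46083 + 6178)) = 1/(78790 + √(-39905)) = 1/(78790 + I*√39905)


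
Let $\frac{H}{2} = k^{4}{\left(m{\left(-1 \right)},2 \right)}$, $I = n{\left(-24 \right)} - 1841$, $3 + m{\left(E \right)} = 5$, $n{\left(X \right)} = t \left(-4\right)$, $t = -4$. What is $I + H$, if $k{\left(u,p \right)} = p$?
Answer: $-1793$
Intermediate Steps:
$n{\left(X \right)} = 16$ ($n{\left(X \right)} = \left(-4\right) \left(-4\right) = 16$)
$m{\left(E \right)} = 2$ ($m{\left(E \right)} = -3 + 5 = 2$)
$I = -1825$ ($I = 16 - 1841 = -1825$)
$H = 32$ ($H = 2 \cdot 2^{4} = 2 \cdot 16 = 32$)
$I + H = -1825 + 32 = -1793$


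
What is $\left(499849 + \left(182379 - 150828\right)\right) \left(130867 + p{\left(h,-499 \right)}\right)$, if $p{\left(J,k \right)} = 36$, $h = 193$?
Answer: $69561854200$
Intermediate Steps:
$\left(499849 + \left(182379 - 150828\right)\right) \left(130867 + p{\left(h,-499 \right)}\right) = \left(499849 + \left(182379 - 150828\right)\right) \left(130867 + 36\right) = \left(499849 + 31551\right) 130903 = 531400 \cdot 130903 = 69561854200$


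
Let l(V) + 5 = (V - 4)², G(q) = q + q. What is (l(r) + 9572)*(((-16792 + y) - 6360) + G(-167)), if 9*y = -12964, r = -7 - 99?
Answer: -4860731446/9 ≈ -5.4008e+8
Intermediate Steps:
G(q) = 2*q
r = -106
y = -12964/9 (y = (⅑)*(-12964) = -12964/9 ≈ -1440.4)
l(V) = -5 + (-4 + V)² (l(V) = -5 + (V - 4)² = -5 + (-4 + V)²)
(l(r) + 9572)*(((-16792 + y) - 6360) + G(-167)) = ((-5 + (-4 - 106)²) + 9572)*(((-16792 - 12964/9) - 6360) + 2*(-167)) = ((-5 + (-110)²) + 9572)*((-164092/9 - 6360) - 334) = ((-5 + 12100) + 9572)*(-221332/9 - 334) = (12095 + 9572)*(-224338/9) = 21667*(-224338/9) = -4860731446/9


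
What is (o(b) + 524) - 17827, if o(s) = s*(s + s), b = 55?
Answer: -11253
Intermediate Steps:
o(s) = 2*s**2 (o(s) = s*(2*s) = 2*s**2)
(o(b) + 524) - 17827 = (2*55**2 + 524) - 17827 = (2*3025 + 524) - 17827 = (6050 + 524) - 17827 = 6574 - 17827 = -11253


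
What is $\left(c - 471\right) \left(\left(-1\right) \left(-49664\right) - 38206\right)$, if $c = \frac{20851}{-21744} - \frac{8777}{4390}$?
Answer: $- \frac{129596380261201}{23864040} \approx -5.4306 \cdot 10^{6}$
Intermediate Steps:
$c = - \frac{141191489}{47728080}$ ($c = 20851 \left(- \frac{1}{21744}\right) - \frac{8777}{4390} = - \frac{20851}{21744} - \frac{8777}{4390} = - \frac{141191489}{47728080} \approx -2.9582$)
$\left(c - 471\right) \left(\left(-1\right) \left(-49664\right) - 38206\right) = \left(- \frac{141191489}{47728080} - 471\right) \left(\left(-1\right) \left(-49664\right) - 38206\right) = - \frac{22621117169 \left(49664 - 38206\right)}{47728080} = \left(- \frac{22621117169}{47728080}\right) 11458 = - \frac{129596380261201}{23864040}$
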